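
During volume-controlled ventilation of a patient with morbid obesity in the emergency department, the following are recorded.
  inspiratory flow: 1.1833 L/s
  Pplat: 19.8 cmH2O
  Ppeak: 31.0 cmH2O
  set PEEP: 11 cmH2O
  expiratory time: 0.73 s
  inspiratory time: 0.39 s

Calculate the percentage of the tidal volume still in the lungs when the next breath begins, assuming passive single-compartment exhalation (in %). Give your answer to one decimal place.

Vt = flow × Ti = 1.1833 L/s × 0.39 s × 1000 mL/L = 461.49 mL.
R = (PIP − Pplat)/V̇ = (31.0 − 19.8) / 1.1833 = 11.2/1.1833 = 9.465 cmH2O·s/L.
C = Vt/(Pplat − PEEP) = 461.49 / (19.8 − 11) = 461.49/8.8 = 52.442 mL/cmH2O.
τ = R × C = 9.465 × 0.05244 L/cmH2O = 0.4963 s.
Fraction remaining at end-expiration = e^(−Te/τ) = e^(−0.73/0.4963) = 0.2297 → 22.97%.

23.0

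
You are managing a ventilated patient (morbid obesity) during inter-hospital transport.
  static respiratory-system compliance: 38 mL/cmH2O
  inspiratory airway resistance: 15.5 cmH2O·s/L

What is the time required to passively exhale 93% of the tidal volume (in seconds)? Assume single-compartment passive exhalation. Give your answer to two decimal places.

1.57

τ = R × C = 15.5 × 38 mL/cmH2O = 15.5 × 0.038 L/cmH2O = 0.589 s.
Exhaled fraction f = 1 − e^(−t/τ) → t = −τ·ln(1 − f) = −0.589·ln(0.07) = 1.566 s.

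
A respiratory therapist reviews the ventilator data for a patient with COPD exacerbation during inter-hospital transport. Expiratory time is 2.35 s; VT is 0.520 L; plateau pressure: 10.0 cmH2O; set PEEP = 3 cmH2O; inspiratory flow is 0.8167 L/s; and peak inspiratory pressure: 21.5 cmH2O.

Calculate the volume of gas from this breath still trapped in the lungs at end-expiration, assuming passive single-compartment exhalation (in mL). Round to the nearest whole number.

55

R = (PIP − Pplat)/V̇ = (21.5 − 10.0) / 0.8167 = 11.5/0.8167 = 14.081 cmH2O·s/L.
C = Vt/(Pplat − PEEP) = 520.0 / (10.0 − 3) = 520.0/7.0 = 74.286 mL/cmH2O.
τ = R × C = 14.081 × 0.07429 L/cmH2O = 1.046 s.
Fraction remaining = e^(−Te/τ) = e^(−2.35/1.046) = 0.1058.
Trapped volume = 520.0 × 0.1058 = 55.016 mL.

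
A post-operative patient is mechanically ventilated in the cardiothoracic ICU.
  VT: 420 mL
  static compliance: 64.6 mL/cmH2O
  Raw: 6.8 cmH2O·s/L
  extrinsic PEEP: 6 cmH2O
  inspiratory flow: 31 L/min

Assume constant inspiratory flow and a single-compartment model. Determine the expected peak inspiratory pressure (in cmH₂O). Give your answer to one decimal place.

Flow: 31 L/min ÷ 60 = 0.5167 L/s.
Equation of motion (constant flow): PIP = Vt/C + R·V̇ + PEEP.
PIP = 420/64.6 + 6.8×0.5167 + 6 = 6.502 + 3.514 + 6 = 16.016 cmH2O.

16.0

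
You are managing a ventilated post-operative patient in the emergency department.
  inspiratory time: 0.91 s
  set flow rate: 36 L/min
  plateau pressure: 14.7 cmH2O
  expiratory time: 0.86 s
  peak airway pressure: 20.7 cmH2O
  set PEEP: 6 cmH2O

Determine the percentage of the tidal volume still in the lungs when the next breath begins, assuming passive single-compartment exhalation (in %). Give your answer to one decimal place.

25.4

Flow: 36 L/min ÷ 60 = 0.6 L/s.
Vt = flow × Ti = 0.6 L/s × 0.91 s × 1000 mL/L = 546.0 mL.
R = (PIP − Pplat)/V̇ = (20.7 − 14.7) / 0.6 = 6.0/0.6 = 10.0 cmH2O·s/L.
C = Vt/(Pplat − PEEP) = 546.0 / (14.7 − 6) = 546.0/8.7 = 62.759 mL/cmH2O.
τ = R × C = 10.0 × 0.06276 L/cmH2O = 0.6276 s.
Fraction remaining at end-expiration = e^(−Te/τ) = e^(−0.86/0.6276) = 0.254 → 25.4%.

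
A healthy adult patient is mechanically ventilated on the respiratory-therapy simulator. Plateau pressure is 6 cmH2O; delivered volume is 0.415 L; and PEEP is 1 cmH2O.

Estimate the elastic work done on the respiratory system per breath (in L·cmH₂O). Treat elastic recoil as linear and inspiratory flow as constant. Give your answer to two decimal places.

1.04

Elastic work ≈ ½ × (Pplat − PEEP) × Vt = 0.5 × (6 − 1) × 0.415 L = 0.5 × 5.0 × 0.415 = 1.038 L·cmH2O.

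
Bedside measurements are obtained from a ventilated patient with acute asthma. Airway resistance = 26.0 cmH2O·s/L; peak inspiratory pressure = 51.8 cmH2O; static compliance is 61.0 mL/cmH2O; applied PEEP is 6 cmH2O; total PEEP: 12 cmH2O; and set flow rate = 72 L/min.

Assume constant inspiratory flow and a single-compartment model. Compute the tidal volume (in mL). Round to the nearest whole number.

525

Flow: 72 L/min ÷ 60 = 1.2 L/s.
Total PEEP = 12 cmH2O (set 6 + intrinsic 6); this is the baseline alveolar pressure.
Equation of motion (constant flow): PIP = Vt/C + R·V̇ + PEEP.
Vt/C = PIP − R·V̇ − PEEP = 51.8 − 31.2 − 12 = 8.6 cmH2O.
Vt = C × 8.6 = 61.0 × 8.6 = 524.6 mL.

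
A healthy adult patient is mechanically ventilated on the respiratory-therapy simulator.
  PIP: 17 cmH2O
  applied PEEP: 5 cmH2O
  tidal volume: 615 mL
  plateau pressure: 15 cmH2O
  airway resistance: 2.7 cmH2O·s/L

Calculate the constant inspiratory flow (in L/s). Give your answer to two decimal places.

0.74

flow = (PIP − Pplat) / Raw = 2.0 / 2.7 = 0.7407 L/s.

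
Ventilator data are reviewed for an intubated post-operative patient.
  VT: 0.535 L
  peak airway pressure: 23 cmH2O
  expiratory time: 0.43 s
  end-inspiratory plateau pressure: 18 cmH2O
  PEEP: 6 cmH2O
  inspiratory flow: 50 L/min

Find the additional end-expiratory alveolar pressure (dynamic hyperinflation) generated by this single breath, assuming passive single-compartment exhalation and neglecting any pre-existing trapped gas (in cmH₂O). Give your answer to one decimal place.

Flow: 50 L/min ÷ 60 = 0.8333 L/s.
R = (PIP − Pplat)/V̇ = (23 − 18) / 0.8333 = 5.0/0.8333 = 6.0 cmH2O·s/L.
C = Vt/(Pplat − PEEP) = 535.0 / (18 − 6) = 535.0/12.0 = 44.583 mL/cmH2O.
τ = R × C = 6.0 × 0.04458 L/cmH2O = 0.2675 s.
Fraction remaining = e^(−Te/τ) = e^(−0.43/0.2675) = 0.2004; trapped volume = 535.0 × 0.2004 = 107.21 mL.
Additional alveolar pressure from trapping ≈ V_trapped / C = 107.21 / 44.583 = 2.405 cmH2O.

2.4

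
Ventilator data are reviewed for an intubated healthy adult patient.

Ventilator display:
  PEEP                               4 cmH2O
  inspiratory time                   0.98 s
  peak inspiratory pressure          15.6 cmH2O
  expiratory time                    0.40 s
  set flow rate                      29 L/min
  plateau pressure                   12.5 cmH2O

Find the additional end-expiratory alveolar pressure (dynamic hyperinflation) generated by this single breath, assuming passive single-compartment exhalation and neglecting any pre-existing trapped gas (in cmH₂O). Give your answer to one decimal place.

Flow: 29 L/min ÷ 60 = 0.4833 L/s.
Vt = flow × Ti = 0.4833 L/s × 0.98 s × 1000 mL/L = 473.63 mL.
R = (PIP − Pplat)/V̇ = (15.6 − 12.5) / 0.4833 = 3.1/0.4833 = 6.414 cmH2O·s/L.
C = Vt/(Pplat − PEEP) = 473.63 / (12.5 − 4) = 473.63/8.5 = 55.721 mL/cmH2O.
τ = R × C = 6.414 × 0.05572 L/cmH2O = 0.3574 s.
Fraction remaining = e^(−Te/τ) = e^(−0.40/0.3574) = 0.3265; trapped volume = 473.63 × 0.3265 = 154.64 mL.
Additional alveolar pressure from trapping ≈ V_trapped / C = 154.64 / 55.721 = 2.775 cmH2O.

2.8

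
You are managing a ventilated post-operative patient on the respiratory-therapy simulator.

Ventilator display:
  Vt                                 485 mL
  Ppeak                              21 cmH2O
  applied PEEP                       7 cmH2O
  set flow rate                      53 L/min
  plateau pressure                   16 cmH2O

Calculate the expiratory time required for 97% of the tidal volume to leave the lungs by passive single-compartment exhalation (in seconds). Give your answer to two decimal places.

1.07

Flow: 53 L/min ÷ 60 = 0.8833 L/s.
R = (PIP − Pplat)/V̇ = (21 − 16) / 0.8833 = 5.0/0.8833 = 5.661 cmH2O·s/L.
C = Vt/(Pplat − PEEP) = 485.0 / (16 − 7) = 485.0/9.0 = 53.889 mL/cmH2O.
τ = R × C = 5.661 × 0.05389 L/cmH2O = 0.3051 s.
t = −τ·ln(1 − 0.97) = −0.3051·ln(0.03) = 1.07 s.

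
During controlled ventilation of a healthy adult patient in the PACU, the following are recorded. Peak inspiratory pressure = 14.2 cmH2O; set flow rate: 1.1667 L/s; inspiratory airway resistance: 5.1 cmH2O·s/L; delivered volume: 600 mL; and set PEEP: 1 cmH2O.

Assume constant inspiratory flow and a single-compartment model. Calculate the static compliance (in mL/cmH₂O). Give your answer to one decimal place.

82.8

Equation of motion (constant flow): PIP = Vt/C + R·V̇ + PEEP.
Vt/C = PIP − R·V̇ − PEEP = 14.2 − 5.1×1.1667 − 1 = 14.2 − 5.95 − 1 = 7.25 cmH2O.
C = Vt / 7.25 = 600 / 7.25 = 82.759 mL/cmH2O.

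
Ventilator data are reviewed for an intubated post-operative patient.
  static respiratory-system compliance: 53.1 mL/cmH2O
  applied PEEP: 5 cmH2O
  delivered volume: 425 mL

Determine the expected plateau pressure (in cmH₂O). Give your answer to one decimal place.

13.0

Pplat = PEEP + Vt / Cstat = 5 + 425 / 53.1 = 5 + 8.004 = 13.004 cmH2O.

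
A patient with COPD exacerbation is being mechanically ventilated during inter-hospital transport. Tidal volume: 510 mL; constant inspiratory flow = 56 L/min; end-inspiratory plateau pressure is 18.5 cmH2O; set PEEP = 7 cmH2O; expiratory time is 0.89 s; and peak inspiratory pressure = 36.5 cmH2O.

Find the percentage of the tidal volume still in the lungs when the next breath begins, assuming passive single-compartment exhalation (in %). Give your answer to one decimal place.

Flow: 56 L/min ÷ 60 = 0.9333 L/s.
R = (PIP − Pplat)/V̇ = (36.5 − 18.5) / 0.9333 = 18.0/0.9333 = 19.286 cmH2O·s/L.
C = Vt/(Pplat − PEEP) = 510.0 / (18.5 − 7) = 510.0/11.5 = 44.348 mL/cmH2O.
τ = R × C = 19.286 × 0.04435 L/cmH2O = 0.8553 s.
Fraction remaining at end-expiration = e^(−Te/τ) = e^(−0.89/0.8553) = 0.3533 → 35.33%.

35.3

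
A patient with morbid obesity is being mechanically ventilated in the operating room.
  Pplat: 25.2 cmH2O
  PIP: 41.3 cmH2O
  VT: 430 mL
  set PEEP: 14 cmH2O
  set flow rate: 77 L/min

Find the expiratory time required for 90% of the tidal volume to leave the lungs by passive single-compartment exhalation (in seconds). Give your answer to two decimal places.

1.11

Flow: 77 L/min ÷ 60 = 1.2833 L/s.
R = (PIP − Pplat)/V̇ = (41.3 − 25.2) / 1.2833 = 16.1/1.2833 = 12.546 cmH2O·s/L.
C = Vt/(Pplat − PEEP) = 430.0 / (25.2 − 14) = 430.0/11.2 = 38.393 mL/cmH2O.
τ = R × C = 12.546 × 0.03839 L/cmH2O = 0.4816 s.
t = −τ·ln(1 − 0.90) = −0.4816·ln(0.1) = 1.109 s.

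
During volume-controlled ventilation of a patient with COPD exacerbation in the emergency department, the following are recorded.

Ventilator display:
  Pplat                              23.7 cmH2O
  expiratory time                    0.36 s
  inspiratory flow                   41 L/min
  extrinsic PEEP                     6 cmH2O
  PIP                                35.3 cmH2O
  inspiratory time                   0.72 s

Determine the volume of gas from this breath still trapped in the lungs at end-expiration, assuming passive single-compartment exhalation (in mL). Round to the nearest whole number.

Flow: 41 L/min ÷ 60 = 0.6833 L/s.
Vt = flow × Ti = 0.6833 L/s × 0.72 s × 1000 mL/L = 491.98 mL.
R = (PIP − Pplat)/V̇ = (35.3 − 23.7) / 0.6833 = 11.6/0.6833 = 16.976 cmH2O·s/L.
C = Vt/(Pplat − PEEP) = 491.98 / (23.7 − 6) = 491.98/17.7 = 27.795 mL/cmH2O.
τ = R × C = 16.976 × 0.0278 L/cmH2O = 0.4719 s.
Fraction remaining = e^(−Te/τ) = e^(−0.36/0.4719) = 0.4663.
Trapped volume = 491.98 × 0.4663 = 229.41 mL.

229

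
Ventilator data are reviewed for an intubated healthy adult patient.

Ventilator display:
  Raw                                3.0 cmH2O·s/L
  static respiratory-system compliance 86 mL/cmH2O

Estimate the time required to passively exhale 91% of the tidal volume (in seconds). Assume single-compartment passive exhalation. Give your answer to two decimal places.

0.62

τ = R × C = 3.0 × 86 mL/cmH2O = 3.0 × 0.086 L/cmH2O = 0.258 s.
Exhaled fraction f = 1 − e^(−t/τ) → t = −τ·ln(1 − f) = −0.258·ln(0.09) = 0.6212 s.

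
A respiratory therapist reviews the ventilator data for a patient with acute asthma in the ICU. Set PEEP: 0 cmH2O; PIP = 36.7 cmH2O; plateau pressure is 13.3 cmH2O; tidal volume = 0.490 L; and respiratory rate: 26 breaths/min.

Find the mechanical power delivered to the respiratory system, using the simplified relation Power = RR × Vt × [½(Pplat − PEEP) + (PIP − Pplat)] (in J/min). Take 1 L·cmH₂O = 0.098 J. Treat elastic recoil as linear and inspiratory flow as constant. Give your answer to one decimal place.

Per-breath work = Vt × [½(Pplat−PEEP) + (PIP−Pplat)] = 0.490 × [0.5×13.3 + 23.4] = 0.490 × 30.05 = 14.725 L·cmH2O.
Power = 26 × 14.725 = 382.85 L·cmH2O/min.
× 0.098 J/(L·cmH2O) → 37.519 J/min.

37.5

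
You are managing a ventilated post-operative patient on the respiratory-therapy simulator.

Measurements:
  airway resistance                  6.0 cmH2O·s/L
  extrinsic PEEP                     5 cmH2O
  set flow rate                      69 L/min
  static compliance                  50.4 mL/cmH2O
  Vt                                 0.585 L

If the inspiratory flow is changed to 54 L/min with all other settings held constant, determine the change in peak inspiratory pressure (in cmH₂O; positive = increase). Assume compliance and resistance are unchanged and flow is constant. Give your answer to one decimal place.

-1.5

Flow: 69 L/min ÷ 60 = 1.15 L/s.
New flow: 54 L/min ÷ 60 = 0.9 L/s.
PIP = Vt/C + R·V̇ + PEEP (constant-flow equation of motion).
Only the resistive term changes: ΔPIP = R × ΔV̇ = 6.0 × (0.9 − 1.15) = 6.0 × -0.25 = -1.5 cmH2O.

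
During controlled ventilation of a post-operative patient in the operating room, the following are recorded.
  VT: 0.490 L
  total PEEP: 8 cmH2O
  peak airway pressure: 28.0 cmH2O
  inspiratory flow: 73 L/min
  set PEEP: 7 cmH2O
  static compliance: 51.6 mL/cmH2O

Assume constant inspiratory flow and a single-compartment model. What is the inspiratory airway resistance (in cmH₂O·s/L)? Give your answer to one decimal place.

8.6

Flow: 73 L/min ÷ 60 = 1.2167 L/s.
Total PEEP = 8 cmH2O (set 7 + intrinsic 1); this is the baseline alveolar pressure.
Equation of motion (constant flow): PIP = Vt/C + R·V̇ + PEEP.
R·V̇ = PIP − Vt/C − PEEP = 28.0 − 490/51.6 − 8 = 28.0 − 9.496 − 8 = 10.504 cmH2O.
R = 10.504 / 1.2167 = 8.633 cmH2O·s/L.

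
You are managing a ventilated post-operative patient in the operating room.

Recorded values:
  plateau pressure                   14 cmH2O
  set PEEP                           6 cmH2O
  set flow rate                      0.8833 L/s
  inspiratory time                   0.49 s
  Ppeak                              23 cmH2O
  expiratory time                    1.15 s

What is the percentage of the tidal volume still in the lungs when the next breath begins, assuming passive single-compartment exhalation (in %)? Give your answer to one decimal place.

Vt = flow × Ti = 0.8833 L/s × 0.49 s × 1000 mL/L = 432.82 mL.
R = (PIP − Pplat)/V̇ = (23 − 14) / 0.8833 = 9.0/0.8833 = 10.189 cmH2O·s/L.
C = Vt/(Pplat − PEEP) = 432.82 / (14 − 6) = 432.82/8.0 = 54.103 mL/cmH2O.
τ = R × C = 10.189 × 0.0541 L/cmH2O = 0.5512 s.
Fraction remaining at end-expiration = e^(−Te/τ) = e^(−1.15/0.5512) = 0.1241 → 12.41%.

12.4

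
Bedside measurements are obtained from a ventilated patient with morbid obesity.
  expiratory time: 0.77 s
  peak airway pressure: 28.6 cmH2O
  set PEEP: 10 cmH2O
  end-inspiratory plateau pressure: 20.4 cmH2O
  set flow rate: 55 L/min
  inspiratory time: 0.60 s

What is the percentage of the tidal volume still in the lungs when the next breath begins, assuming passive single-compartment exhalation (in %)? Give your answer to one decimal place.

19.6

Flow: 55 L/min ÷ 60 = 0.9167 L/s.
Vt = flow × Ti = 0.9167 L/s × 0.60 s × 1000 mL/L = 550.02 mL.
R = (PIP − Pplat)/V̇ = (28.6 − 20.4) / 0.9167 = 8.2/0.9167 = 8.945 cmH2O·s/L.
C = Vt/(Pplat − PEEP) = 550.02 / (20.4 − 10) = 550.02/10.4 = 52.887 mL/cmH2O.
τ = R × C = 8.945 × 0.05289 L/cmH2O = 0.4731 s.
Fraction remaining at end-expiration = e^(−Te/τ) = e^(−0.77/0.4731) = 0.1964 → 19.64%.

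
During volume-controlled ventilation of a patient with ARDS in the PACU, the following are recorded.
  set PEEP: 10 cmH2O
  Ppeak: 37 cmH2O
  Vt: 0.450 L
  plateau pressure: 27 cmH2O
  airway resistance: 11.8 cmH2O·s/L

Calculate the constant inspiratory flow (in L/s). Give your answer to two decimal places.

flow = (PIP − Pplat) / Raw = 10.0 / 11.8 = 0.8475 L/s.

0.85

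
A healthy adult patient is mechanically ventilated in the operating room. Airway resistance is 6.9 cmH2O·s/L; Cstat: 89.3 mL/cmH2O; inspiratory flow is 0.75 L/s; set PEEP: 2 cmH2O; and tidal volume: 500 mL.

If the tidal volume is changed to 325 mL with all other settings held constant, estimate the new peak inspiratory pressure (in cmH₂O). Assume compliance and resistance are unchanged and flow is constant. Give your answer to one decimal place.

10.8

PIP = Vt/C + R·V̇ + PEEP (constant-flow equation of motion).
Only the elastic term changes: ΔPIP = ΔVt / C = (325 − 500) / 89.3 = -1.96 cmH2O.
Original PIP = 500/89.3 + 6.9×0.75 + 2 = 12.774 cmH2O; new PIP = 12.774 + (-1.96) = 10.814 cmH2O.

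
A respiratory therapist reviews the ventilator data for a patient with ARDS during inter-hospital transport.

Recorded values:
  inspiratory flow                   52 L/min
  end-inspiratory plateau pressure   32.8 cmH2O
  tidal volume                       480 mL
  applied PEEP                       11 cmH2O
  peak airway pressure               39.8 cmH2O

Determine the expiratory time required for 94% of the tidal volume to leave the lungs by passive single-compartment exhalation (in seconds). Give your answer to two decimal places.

0.50

Flow: 52 L/min ÷ 60 = 0.8667 L/s.
R = (PIP − Pplat)/V̇ = (39.8 − 32.8) / 0.8667 = 7.0/0.8667 = 8.077 cmH2O·s/L.
C = Vt/(Pplat − PEEP) = 480.0 / (32.8 − 11) = 480.0/21.8 = 22.018 mL/cmH2O.
τ = R × C = 8.077 × 0.02202 L/cmH2O = 0.1779 s.
t = −τ·ln(1 − 0.94) = −0.1779·ln(0.06) = 0.5005 s.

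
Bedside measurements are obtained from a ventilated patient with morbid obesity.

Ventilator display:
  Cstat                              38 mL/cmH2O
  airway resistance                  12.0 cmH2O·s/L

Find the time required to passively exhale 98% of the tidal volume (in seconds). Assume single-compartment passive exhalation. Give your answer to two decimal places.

τ = R × C = 12.0 × 38 mL/cmH2O = 12.0 × 0.038 L/cmH2O = 0.456 s.
Exhaled fraction f = 1 − e^(−t/τ) → t = −τ·ln(1 − f) = −0.456·ln(0.02) = 1.784 s.

1.78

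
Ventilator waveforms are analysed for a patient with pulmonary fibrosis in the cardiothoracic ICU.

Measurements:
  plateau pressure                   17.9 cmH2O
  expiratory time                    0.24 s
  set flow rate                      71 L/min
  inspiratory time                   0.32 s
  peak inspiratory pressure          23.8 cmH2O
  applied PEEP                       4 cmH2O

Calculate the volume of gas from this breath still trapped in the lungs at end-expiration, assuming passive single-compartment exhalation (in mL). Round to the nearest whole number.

Flow: 71 L/min ÷ 60 = 1.1833 L/s.
Vt = flow × Ti = 1.1833 L/s × 0.32 s × 1000 mL/L = 378.66 mL.
R = (PIP − Pplat)/V̇ = (23.8 − 17.9) / 1.1833 = 5.9/1.1833 = 4.986 cmH2O·s/L.
C = Vt/(Pplat − PEEP) = 378.66 / (17.9 − 4) = 378.66/13.9 = 27.242 mL/cmH2O.
τ = R × C = 4.986 × 0.02724 L/cmH2O = 0.1358 s.
Fraction remaining = e^(−Te/τ) = e^(−0.24/0.1358) = 0.1708.
Trapped volume = 378.66 × 0.1708 = 64.675 mL.

65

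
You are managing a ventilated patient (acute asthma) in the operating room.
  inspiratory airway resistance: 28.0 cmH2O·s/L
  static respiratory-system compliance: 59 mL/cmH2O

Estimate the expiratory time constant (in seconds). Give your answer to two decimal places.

1.65

τ = R × C = 28.0 × 59 mL/cmH2O = 28.0 × 0.059 L/cmH2O = 1.652 s.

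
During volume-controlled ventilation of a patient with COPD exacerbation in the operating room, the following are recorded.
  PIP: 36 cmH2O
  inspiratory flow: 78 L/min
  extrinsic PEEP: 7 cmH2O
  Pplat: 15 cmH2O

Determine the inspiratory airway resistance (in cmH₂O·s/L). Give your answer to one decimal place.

Flow: 78 L/min ÷ 60 = 1.3 L/s.
Raw = (PIP − Pplat) / flow = (36 − 15) / 1.3 = 21.0 / 1.3 = 16.154 cmH2O·s/L.

16.2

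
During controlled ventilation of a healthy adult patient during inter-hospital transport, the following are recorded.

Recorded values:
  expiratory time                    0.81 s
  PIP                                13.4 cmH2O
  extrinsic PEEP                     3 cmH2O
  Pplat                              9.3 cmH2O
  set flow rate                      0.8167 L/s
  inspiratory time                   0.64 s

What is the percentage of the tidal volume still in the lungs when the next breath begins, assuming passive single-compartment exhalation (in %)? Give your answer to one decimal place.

14.3

Vt = flow × Ti = 0.8167 L/s × 0.64 s × 1000 mL/L = 522.69 mL.
R = (PIP − Pplat)/V̇ = (13.4 − 9.3) / 0.8167 = 4.1/0.8167 = 5.02 cmH2O·s/L.
C = Vt/(Pplat − PEEP) = 522.69 / (9.3 − 3) = 522.69/6.3 = 82.967 mL/cmH2O.
τ = R × C = 5.02 × 0.08297 L/cmH2O = 0.4165 s.
Fraction remaining at end-expiration = e^(−Te/τ) = e^(−0.81/0.4165) = 0.143 → 14.3%.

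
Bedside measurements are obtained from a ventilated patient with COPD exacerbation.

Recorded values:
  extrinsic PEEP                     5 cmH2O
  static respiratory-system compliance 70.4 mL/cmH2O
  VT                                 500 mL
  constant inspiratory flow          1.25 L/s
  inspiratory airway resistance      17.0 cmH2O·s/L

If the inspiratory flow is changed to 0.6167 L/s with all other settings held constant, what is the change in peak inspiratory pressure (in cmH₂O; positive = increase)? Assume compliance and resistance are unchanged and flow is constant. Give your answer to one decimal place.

-10.8

PIP = Vt/C + R·V̇ + PEEP (constant-flow equation of motion).
Only the resistive term changes: ΔPIP = R × ΔV̇ = 17.0 × (0.6167 − 1.25) = 17.0 × -0.6333 = -10.766 cmH2O.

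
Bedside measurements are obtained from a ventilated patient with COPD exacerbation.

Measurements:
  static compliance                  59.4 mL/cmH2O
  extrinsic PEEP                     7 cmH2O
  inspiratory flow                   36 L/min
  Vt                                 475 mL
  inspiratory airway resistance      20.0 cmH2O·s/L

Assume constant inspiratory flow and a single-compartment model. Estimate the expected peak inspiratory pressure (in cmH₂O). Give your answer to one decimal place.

Flow: 36 L/min ÷ 60 = 0.6 L/s.
Equation of motion (constant flow): PIP = Vt/C + R·V̇ + PEEP.
PIP = 475/59.4 + 20.0×0.6 + 7 = 7.997 + 12.0 + 7 = 26.997 cmH2O.

27.0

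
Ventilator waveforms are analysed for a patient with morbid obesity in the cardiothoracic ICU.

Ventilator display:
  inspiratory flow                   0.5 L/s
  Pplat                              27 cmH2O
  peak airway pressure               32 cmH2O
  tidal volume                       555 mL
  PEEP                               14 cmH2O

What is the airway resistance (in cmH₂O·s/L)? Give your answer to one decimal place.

Raw = (PIP − Pplat) / flow = (32 − 27) / 0.5 = 5.0 / 0.5 = 10.0 cmH2O·s/L.

10.0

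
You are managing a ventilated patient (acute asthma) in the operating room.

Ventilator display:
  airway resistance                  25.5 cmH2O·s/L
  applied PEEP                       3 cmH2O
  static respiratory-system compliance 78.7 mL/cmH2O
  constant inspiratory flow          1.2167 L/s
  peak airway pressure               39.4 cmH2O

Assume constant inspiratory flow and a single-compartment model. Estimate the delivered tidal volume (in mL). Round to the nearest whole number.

Equation of motion (constant flow): PIP = Vt/C + R·V̇ + PEEP.
Vt/C = PIP − R·V̇ − PEEP = 39.4 − 31.026 − 3 = 5.374 cmH2O.
Vt = C × 5.374 = 78.7 × 5.374 = 422.93 mL.

423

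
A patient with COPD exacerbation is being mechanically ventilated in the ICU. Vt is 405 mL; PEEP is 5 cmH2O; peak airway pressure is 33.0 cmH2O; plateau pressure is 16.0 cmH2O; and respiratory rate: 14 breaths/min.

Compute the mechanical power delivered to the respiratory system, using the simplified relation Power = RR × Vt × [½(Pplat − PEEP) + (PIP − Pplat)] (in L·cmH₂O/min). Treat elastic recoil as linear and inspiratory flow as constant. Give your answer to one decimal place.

127.6

Per-breath work = Vt × [½(Pplat−PEEP) + (PIP−Pplat)] = 0.405 × [0.5×11.0 + 17.0] = 0.405 × 22.5 = 9.113 L·cmH2O.
Power = 14 × 9.113 = 127.58 L·cmH2O/min.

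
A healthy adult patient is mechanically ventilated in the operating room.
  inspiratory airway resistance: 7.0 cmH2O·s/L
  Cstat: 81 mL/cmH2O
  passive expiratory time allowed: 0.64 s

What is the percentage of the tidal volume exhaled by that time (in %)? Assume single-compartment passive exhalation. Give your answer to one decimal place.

τ = R × C = 7.0 × 81 mL/cmH2O = 7.0 × 0.081 L/cmH2O = 0.567 s.
Passive exhalation: V(t)/V₀ = e^(−t/τ) = e^(−0.64/0.567) = 0.3234.
Fraction exhaled = 1 − 0.3234 = 0.6766 → 67.66%.

67.7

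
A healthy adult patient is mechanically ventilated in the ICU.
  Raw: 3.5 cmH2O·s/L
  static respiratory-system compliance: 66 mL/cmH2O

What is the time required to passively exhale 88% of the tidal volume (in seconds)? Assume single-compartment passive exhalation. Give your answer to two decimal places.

τ = R × C = 3.5 × 66 mL/cmH2O = 3.5 × 0.066 L/cmH2O = 0.231 s.
Exhaled fraction f = 1 − e^(−t/τ) → t = −τ·ln(1 − f) = −0.231·ln(0.12) = 0.4898 s.

0.49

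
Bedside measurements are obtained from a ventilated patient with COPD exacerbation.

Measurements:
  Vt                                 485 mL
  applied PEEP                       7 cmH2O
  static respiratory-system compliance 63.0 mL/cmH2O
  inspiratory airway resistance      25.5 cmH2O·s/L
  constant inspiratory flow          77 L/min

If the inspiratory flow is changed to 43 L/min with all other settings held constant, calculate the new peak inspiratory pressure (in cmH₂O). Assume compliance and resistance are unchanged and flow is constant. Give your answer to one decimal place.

Flow: 77 L/min ÷ 60 = 1.2833 L/s.
New flow: 43 L/min ÷ 60 = 0.7167 L/s.
PIP = Vt/C + R·V̇ + PEEP (constant-flow equation of motion).
Only the resistive term changes: ΔPIP = R × ΔV̇ = 25.5 × (0.7167 − 1.2833) = 25.5 × -0.5666 = -14.448 cmH2O.
Original PIP = 485/63.0 + 25.5×1.2833 + 7 = 47.423 cmH2O; new PIP = 47.423 + (-14.448) = 32.975 cmH2O.

33.0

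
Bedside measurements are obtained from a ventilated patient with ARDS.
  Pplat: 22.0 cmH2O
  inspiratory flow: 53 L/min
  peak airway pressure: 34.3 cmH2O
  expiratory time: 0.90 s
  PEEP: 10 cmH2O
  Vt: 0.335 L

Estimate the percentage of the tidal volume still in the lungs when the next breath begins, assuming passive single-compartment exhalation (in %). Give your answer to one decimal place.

9.9

Flow: 53 L/min ÷ 60 = 0.8833 L/s.
R = (PIP − Pplat)/V̇ = (34.3 − 22.0) / 0.8833 = 12.3/0.8833 = 13.925 cmH2O·s/L.
C = Vt/(Pplat − PEEP) = 335.0 / (22.0 − 10) = 335.0/12.0 = 27.917 mL/cmH2O.
τ = R × C = 13.925 × 0.02792 L/cmH2O = 0.3888 s.
Fraction remaining at end-expiration = e^(−Te/τ) = e^(−0.90/0.3888) = 0.09878 → 9.878%.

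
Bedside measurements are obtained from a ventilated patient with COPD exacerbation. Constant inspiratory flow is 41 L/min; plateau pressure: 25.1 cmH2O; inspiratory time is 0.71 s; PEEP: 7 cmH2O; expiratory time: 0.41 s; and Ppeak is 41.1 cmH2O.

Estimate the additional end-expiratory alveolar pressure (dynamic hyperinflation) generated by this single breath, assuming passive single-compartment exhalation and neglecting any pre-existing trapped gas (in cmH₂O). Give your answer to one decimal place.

Flow: 41 L/min ÷ 60 = 0.6833 L/s.
Vt = flow × Ti = 0.6833 L/s × 0.71 s × 1000 mL/L = 485.14 mL.
R = (PIP − Pplat)/V̇ = (41.1 − 25.1) / 0.6833 = 16.0/0.6833 = 23.416 cmH2O·s/L.
C = Vt/(Pplat − PEEP) = 485.14 / (25.1 − 7) = 485.14/18.1 = 26.803 mL/cmH2O.
τ = R × C = 23.416 × 0.0268 L/cmH2O = 0.6275 s.
Fraction remaining = e^(−Te/τ) = e^(−0.41/0.6275) = 0.5203; trapped volume = 485.14 × 0.5203 = 252.42 mL.
Additional alveolar pressure from trapping ≈ V_trapped / C = 252.42 / 26.803 = 9.418 cmH2O.

9.4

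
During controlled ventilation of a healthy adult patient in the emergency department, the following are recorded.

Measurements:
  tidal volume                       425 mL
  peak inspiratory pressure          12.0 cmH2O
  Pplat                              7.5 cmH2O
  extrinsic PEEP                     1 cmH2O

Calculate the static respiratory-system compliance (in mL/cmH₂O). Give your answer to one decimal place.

Cstat = Vt / (Pplat − PEEP) = 425 / (7.5 − 1) = 425 / 6.5 = 65.385 mL/cmH2O.

65.4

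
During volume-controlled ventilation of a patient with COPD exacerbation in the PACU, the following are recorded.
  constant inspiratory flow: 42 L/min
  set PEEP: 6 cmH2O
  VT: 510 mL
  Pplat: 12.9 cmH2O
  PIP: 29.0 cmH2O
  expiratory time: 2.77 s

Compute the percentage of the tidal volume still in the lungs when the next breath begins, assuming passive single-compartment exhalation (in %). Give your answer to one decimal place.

Flow: 42 L/min ÷ 60 = 0.7 L/s.
R = (PIP − Pplat)/V̇ = (29.0 − 12.9) / 0.7 = 16.1/0.7 = 23.0 cmH2O·s/L.
C = Vt/(Pplat − PEEP) = 510.0 / (12.9 − 6) = 510.0/6.9 = 73.913 mL/cmH2O.
τ = R × C = 23.0 × 0.07391 L/cmH2O = 1.7 s.
Fraction remaining at end-expiration = e^(−Te/τ) = e^(−2.77/1.7) = 0.196 → 19.6%.

19.6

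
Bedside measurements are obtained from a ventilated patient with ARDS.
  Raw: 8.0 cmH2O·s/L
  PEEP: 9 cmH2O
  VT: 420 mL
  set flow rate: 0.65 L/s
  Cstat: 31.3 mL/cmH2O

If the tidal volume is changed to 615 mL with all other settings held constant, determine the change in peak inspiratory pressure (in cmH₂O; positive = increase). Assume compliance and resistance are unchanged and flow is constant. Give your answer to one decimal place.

PIP = Vt/C + R·V̇ + PEEP (constant-flow equation of motion).
Only the elastic term changes: ΔPIP = ΔVt / C = (615 − 420) / 31.3 = 6.23 cmH2O.

6.2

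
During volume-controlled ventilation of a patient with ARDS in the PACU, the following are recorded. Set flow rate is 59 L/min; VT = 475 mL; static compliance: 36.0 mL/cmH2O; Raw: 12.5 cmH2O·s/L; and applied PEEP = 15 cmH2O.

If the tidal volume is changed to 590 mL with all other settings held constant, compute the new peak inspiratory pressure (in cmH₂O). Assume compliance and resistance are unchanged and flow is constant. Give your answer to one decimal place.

Flow: 59 L/min ÷ 60 = 0.9833 L/s.
PIP = Vt/C + R·V̇ + PEEP (constant-flow equation of motion).
Only the elastic term changes: ΔPIP = ΔVt / C = (590 − 475) / 36.0 = 3.194 cmH2O.
Original PIP = 475/36.0 + 12.5×0.9833 + 15 = 40.486 cmH2O; new PIP = 40.486 + (3.194) = 43.68 cmH2O.

43.7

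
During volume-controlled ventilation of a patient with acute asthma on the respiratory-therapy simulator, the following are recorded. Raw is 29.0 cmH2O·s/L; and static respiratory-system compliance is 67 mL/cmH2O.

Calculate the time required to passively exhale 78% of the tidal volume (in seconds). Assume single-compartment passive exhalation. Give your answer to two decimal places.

τ = R × C = 29.0 × 67 mL/cmH2O = 29.0 × 0.067 L/cmH2O = 1.943 s.
Exhaled fraction f = 1 − e^(−t/τ) → t = −τ·ln(1 − f) = −1.943·ln(0.22) = 2.942 s.

2.94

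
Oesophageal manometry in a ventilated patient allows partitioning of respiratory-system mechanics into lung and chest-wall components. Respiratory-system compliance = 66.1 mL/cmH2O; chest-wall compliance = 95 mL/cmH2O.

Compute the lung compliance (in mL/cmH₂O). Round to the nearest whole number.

1/CL = 1/Crs − 1/Ccw.
1/CL = 1/66.1 − 1/95 = 0.004602.
CL = 217.3 mL/cmH2O.

217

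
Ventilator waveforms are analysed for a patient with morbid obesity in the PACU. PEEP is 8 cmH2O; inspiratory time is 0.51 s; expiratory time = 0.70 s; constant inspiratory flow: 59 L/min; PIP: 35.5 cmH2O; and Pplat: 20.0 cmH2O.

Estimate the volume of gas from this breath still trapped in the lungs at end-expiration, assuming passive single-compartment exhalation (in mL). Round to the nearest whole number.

Flow: 59 L/min ÷ 60 = 0.9833 L/s.
Vt = flow × Ti = 0.9833 L/s × 0.51 s × 1000 mL/L = 501.48 mL.
R = (PIP − Pplat)/V̇ = (35.5 − 20.0) / 0.9833 = 15.5/0.9833 = 15.763 cmH2O·s/L.
C = Vt/(Pplat − PEEP) = 501.48 / (20.0 − 8) = 501.48/12.0 = 41.79 mL/cmH2O.
τ = R × C = 15.763 × 0.04179 L/cmH2O = 0.6587 s.
Fraction remaining = e^(−Te/τ) = e^(−0.70/0.6587) = 0.3455.
Trapped volume = 501.48 × 0.3455 = 173.26 mL.

173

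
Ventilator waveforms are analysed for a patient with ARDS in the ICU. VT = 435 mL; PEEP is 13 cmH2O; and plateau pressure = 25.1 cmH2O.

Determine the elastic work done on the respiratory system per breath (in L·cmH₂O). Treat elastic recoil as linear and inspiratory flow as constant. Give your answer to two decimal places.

Elastic work ≈ ½ × (Pplat − PEEP) × Vt = 0.5 × (25.1 − 13) × 0.435 L = 0.5 × 12.1 × 0.435 = 2.632 L·cmH2O.

2.63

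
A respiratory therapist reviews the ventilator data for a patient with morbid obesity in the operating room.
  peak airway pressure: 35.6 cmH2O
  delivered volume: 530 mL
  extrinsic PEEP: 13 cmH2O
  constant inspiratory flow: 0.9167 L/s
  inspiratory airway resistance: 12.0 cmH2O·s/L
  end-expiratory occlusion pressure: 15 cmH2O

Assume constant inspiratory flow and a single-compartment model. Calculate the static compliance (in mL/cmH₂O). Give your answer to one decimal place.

55.2

Total PEEP = 15 cmH2O (set 13 + intrinsic 2); this is the baseline alveolar pressure.
Equation of motion (constant flow): PIP = Vt/C + R·V̇ + PEEP.
Vt/C = PIP − R·V̇ − PEEP = 35.6 − 12.0×0.9167 − 15 = 35.6 − 11.0 − 15 = 9.6 cmH2O.
C = Vt / 9.6 = 530 / 9.6 = 55.208 mL/cmH2O.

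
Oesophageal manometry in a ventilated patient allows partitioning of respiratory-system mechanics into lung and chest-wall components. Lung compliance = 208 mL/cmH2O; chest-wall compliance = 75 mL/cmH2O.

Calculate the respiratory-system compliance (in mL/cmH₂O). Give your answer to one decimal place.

55.1

Lung and chest wall are elastances in series: 1/Crs = 1/CL + 1/Ccw.
1/Crs = 1/208 + 1/75 = 0.01814.
Crs = 55.127 mL/cmH2O.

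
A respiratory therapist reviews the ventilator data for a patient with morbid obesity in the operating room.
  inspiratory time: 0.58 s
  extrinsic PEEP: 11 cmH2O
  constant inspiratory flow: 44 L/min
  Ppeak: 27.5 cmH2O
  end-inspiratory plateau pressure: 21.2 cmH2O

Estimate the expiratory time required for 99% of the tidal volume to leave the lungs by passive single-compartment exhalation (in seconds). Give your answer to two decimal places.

Flow: 44 L/min ÷ 60 = 0.7333 L/s.
Vt = flow × Ti = 0.7333 L/s × 0.58 s × 1000 mL/L = 425.31 mL.
R = (PIP − Pplat)/V̇ = (27.5 − 21.2) / 0.7333 = 6.3/0.7333 = 8.591 cmH2O·s/L.
C = Vt/(Pplat − PEEP) = 425.31 / (21.2 − 11) = 425.31/10.2 = 41.697 mL/cmH2O.
τ = R × C = 8.591 × 0.0417 L/cmH2O = 0.3582 s.
t = −τ·ln(1 − 0.99) = −0.3582·ln(0.01) = 1.65 s.

1.65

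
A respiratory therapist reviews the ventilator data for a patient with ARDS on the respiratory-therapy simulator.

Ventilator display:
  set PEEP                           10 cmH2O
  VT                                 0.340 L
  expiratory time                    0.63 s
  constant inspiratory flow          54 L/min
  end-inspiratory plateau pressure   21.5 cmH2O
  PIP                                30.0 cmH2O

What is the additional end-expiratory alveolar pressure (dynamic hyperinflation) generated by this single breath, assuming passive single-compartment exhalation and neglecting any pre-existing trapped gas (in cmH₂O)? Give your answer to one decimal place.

Flow: 54 L/min ÷ 60 = 0.9 L/s.
R = (PIP − Pplat)/V̇ = (30.0 − 21.5) / 0.9 = 8.5/0.9 = 9.444 cmH2O·s/L.
C = Vt/(Pplat − PEEP) = 340.0 / (21.5 − 10) = 340.0/11.5 = 29.565 mL/cmH2O.
τ = R × C = 9.444 × 0.02957 L/cmH2O = 0.2793 s.
Fraction remaining = e^(−Te/τ) = e^(−0.63/0.2793) = 0.1048; trapped volume = 340.0 × 0.1048 = 35.632 mL.
Additional alveolar pressure from trapping ≈ V_trapped / C = 35.632 / 29.565 = 1.205 cmH2O.

1.2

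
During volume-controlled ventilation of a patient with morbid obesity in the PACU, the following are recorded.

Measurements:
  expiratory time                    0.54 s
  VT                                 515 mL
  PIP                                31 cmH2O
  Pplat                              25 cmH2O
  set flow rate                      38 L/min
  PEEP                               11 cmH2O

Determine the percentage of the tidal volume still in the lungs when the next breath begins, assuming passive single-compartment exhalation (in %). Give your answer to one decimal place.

Flow: 38 L/min ÷ 60 = 0.6333 L/s.
R = (PIP − Pplat)/V̇ = (31 − 25) / 0.6333 = 6.0/0.6333 = 9.474 cmH2O·s/L.
C = Vt/(Pplat − PEEP) = 515.0 / (25 − 11) = 515.0/14.0 = 36.786 mL/cmH2O.
τ = R × C = 9.474 × 0.03679 L/cmH2O = 0.3485 s.
Fraction remaining at end-expiration = e^(−Te/τ) = e^(−0.54/0.3485) = 0.2124 → 21.24%.

21.2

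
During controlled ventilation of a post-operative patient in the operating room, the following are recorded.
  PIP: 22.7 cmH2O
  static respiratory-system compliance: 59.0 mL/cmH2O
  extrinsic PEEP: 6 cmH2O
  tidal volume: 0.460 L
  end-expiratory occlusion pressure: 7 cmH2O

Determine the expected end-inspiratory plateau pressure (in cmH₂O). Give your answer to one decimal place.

14.8

End-expiratory occlusion gives total PEEP = 7 cmH2O (intrinsic PEEP = 7 − 6 = 1). Use total PEEP for the elastic gradient.
Pplat = PEEPtotal + Vt / Cstat = 7 + 460 / 59.0 = 7 + 7.797 = 14.797 cmH2O.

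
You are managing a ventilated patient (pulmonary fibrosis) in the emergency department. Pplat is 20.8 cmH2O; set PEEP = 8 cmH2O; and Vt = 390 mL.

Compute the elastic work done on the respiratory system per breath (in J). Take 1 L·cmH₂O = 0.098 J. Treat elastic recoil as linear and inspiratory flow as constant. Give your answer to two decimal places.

0.24

Elastic work ≈ ½ × (Pplat − PEEP) × Vt = 0.5 × (20.8 − 8) × 0.390 L = 0.5 × 12.8 × 0.390 = 2.496 L·cmH2O.
× 0.098 J/(L·cmH2O) → 0.2446 J.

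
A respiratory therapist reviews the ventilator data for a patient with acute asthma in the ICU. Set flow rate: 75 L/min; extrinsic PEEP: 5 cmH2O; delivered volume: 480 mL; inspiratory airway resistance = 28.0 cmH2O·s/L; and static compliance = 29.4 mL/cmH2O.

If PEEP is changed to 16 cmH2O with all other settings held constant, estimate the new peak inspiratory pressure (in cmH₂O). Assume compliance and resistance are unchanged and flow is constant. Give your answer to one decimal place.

Flow: 75 L/min ÷ 60 = 1.25 L/s.
PIP = Vt/C + R·V̇ + PEEP (constant-flow equation of motion).
Only the baseline term changes: ΔPIP = ΔPEEP = 16 − 5 = 11.0 cmH2O.
Original PIP = 480/29.4 + 28.0×1.25 + 5 = 56.327 cmH2O; new PIP = 56.327 + (11.0) = 67.327 cmH2O.

67.3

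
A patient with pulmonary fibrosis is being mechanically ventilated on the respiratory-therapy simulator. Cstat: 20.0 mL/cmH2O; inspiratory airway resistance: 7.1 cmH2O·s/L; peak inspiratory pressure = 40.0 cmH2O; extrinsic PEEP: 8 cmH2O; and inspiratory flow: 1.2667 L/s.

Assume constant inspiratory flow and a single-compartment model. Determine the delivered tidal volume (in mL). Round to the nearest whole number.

Equation of motion (constant flow): PIP = Vt/C + R·V̇ + PEEP.
Vt/C = PIP − R·V̇ − PEEP = 40.0 − 8.994 − 8 = 23.006 cmH2O.
Vt = C × 23.006 = 20.0 × 23.006 = 460.12 mL.

460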